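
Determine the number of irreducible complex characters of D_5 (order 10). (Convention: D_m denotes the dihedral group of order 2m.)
4

Working: The number of irreducible complex representations of a finite group equals its number of conjugacy classes. D_5 has 4 conjugacy classes ((n+3)/2 for n odd), so D_5 (order 10) has exactly 4 irreducible complex representations.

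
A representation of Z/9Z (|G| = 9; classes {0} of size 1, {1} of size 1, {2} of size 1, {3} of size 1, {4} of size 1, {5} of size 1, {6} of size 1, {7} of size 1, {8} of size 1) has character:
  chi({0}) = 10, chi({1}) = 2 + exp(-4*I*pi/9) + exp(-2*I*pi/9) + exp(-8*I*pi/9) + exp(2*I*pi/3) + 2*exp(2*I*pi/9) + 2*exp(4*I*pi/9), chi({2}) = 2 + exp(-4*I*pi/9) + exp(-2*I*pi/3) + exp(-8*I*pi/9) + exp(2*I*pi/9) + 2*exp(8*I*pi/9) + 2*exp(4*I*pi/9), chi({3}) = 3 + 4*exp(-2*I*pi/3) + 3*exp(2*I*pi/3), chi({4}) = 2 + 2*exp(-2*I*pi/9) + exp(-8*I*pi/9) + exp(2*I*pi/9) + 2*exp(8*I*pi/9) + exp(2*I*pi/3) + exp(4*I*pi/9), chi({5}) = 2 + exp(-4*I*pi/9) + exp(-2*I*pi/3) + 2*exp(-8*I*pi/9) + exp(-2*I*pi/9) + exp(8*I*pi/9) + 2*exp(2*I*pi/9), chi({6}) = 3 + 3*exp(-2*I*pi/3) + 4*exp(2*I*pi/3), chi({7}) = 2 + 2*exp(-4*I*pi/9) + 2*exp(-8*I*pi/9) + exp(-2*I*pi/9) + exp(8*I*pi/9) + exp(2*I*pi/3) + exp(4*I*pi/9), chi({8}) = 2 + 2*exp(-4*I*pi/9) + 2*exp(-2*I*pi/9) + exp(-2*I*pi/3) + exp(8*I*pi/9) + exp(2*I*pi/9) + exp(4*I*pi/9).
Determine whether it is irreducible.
Not irreducible (reducible): <chi, chi> = 16 > 1.

Working: <chi, chi> = (1/|G|) sum_C |C| * |chi(C)|^2 = (1/9)[1*|10|^2 + 1*|2 + exp(-4*I*pi/9) + exp(-2*I*pi/9) + exp(-8*I*pi/9) + exp(2*I*pi/3) + 2*exp(2*I*pi/9) + 2*exp(4*I*pi/9)|^2 + 1*|2 + exp(-4*I*pi/9) + exp(-2*I*pi/3) + exp(-8*I*pi/9) + exp(2*I*pi/9) + 2*exp(8*I*pi/9) + 2*exp(4*I*pi/9)|^2 + 1*|3 + 4*exp(-2*I*pi/3) + 3*exp(2*I*pi/3)|^2 + 1*|2 + 2*exp(-2*I*pi/9) + exp(-8*I*pi/9) + exp(2*I*pi/9) + 2*exp(8*I*pi/9) + exp(2*I*pi/3) + exp(4*I*pi/9)|^2 + 1*|2 + exp(-4*I*pi/9) + exp(-2*I*pi/3) + 2*exp(-8*I*pi/9) + exp(-2*I*pi/9) + exp(8*I*pi/9) + 2*exp(2*I*pi/9)|^2 + 1*|3 + 3*exp(-2*I*pi/3) + 4*exp(2*I*pi/3)|^2 + 1*|2 + 2*exp(-4*I*pi/9) + 2*exp(-8*I*pi/9) + exp(-2*I*pi/9) + exp(8*I*pi/9) + exp(2*I*pi/3) + exp(4*I*pi/9)|^2 + 1*|2 + 2*exp(-4*I*pi/9) + 2*exp(-2*I*pi/9) + exp(-2*I*pi/3) + exp(8*I*pi/9) + exp(2*I*pi/9) + exp(4*I*pi/9)|^2]
  = (1/9)[(100) + (16 + 12*exp(-4*I*pi/9) + 13*exp(-2*I*pi/9) + 9*exp(-2*I*pi/3) + 8*exp(-8*I*pi/9) + 8*exp(8*I*pi/9) + 9*exp(2*I*pi/3) + 13*exp(2*I*pi/9) + 12*exp(4*I*pi/9)) + (16 + 13*exp(-4*I*pi/9) + 9*exp(-2*I*pi/3) + 8*exp(-2*I*pi/9) + 12*exp(-8*I*pi/9) + 12*exp(8*I*pi/9) + 8*exp(2*I*pi/9) + 9*exp(2*I*pi/3) + 13*exp(4*I*pi/9)) + (1) + (16 + 8*exp(-4*I*pi/9) + 9*exp(-2*I*pi/3) + 12*exp(-2*I*pi/9) + 13*exp(-8*I*pi/9) + 13*exp(8*I*pi/9) + 12*exp(2*I*pi/9) + 9*exp(2*I*pi/3) + 8*exp(4*I*pi/9)) + (16 + 8*exp(-4*I*pi/9) + 9*exp(-2*I*pi/3) + 12*exp(-2*I*pi/9) + 13*exp(-8*I*pi/9) + 13*exp(8*I*pi/9) + 12*exp(2*I*pi/9) + 9*exp(2*I*pi/3) + 8*exp(4*I*pi/9)) + (1) + (16 + 13*exp(-4*I*pi/9) + 9*exp(-2*I*pi/3) + 8*exp(-2*I*pi/9) + 12*exp(-8*I*pi/9) + 12*exp(8*I*pi/9) + 8*exp(2*I*pi/9) + 9*exp(2*I*pi/3) + 13*exp(4*I*pi/9)) + (16 + 12*exp(-4*I*pi/9) + 13*exp(-2*I*pi/9) + 9*exp(-2*I*pi/3) + 8*exp(-8*I*pi/9) + 8*exp(8*I*pi/9) + 9*exp(2*I*pi/3) + 13*exp(2*I*pi/9) + 12*exp(4*I*pi/9))] = 144/9 = 16.
(Exp terms are combined using exp(i*s)*conj(exp(i*t)) = exp(i*(s-t)), and sums of them are collapsed using the identity that for every m > 1 the m distinct m-th roots of unity sum to 0, e.g. 1 + exp(2*I*pi/3) + exp(-2*I*pi/3) = 0.)
A character is irreducible iff <chi, chi> = 1, so this representation is reducible.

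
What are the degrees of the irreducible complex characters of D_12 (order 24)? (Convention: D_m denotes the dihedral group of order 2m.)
Dimensions: 1, 1, 1, 1, 2, 2, 2, 2, 2

Details: There are 9 irreducibles (= number of conjugacy classes). Their dimensions d_i satisfy sum d_i^2 = |G| = 24: 1 + 1 + 1 + 1 + 4 + 4 + 4 + 4 + 4 = 24.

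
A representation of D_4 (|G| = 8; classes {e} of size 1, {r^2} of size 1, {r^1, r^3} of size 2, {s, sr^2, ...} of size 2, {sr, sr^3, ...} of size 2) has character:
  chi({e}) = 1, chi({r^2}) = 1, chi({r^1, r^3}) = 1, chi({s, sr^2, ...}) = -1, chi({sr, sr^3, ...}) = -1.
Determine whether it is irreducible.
Irreducible: <chi, chi> = 1.

Details: <chi, chi> = (1/|G|) sum_C |C| * |chi(C)|^2 = (1/8)[1*|1|^2 + 1*|1|^2 + 2*|1|^2 + 2*|-1|^2 + 2*|-1|^2]
  = (1/8)[(1) + (1) + (2) + (2) + (2)] = 8/8 = 1.
A character is irreducible iff <chi, chi> = 1, so this representation is irreducible.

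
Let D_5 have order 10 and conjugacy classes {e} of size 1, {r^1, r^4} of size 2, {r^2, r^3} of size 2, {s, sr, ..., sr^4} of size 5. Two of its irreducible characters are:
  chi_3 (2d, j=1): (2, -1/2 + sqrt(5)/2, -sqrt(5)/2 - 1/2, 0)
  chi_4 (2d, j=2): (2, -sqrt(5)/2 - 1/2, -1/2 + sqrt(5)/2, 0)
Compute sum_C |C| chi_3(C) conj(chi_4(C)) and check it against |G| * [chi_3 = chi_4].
Sum = 0; so <chi_3, chi_4> = 0 (distinct irreducibles are orthogonal).

Argument: Compute term by term over conjugacy classes (|C| * chi_3(C) * conj(chi_4(C))):
  1*(2)*conj(2) + 2*(-1/2 + sqrt(5)/2)*conj(-sqrt(5)/2 - 1/2) + 2*(-sqrt(5)/2 - 1/2)*conj(-1/2 + sqrt(5)/2) + 5*(0)*conj(0)
  = (4) + (-2) + (-2) + (0)
  = 0.
Dividing by |G| = 10 gives 0/10 = 0, matching the row-orthogonality relation <chi_3, chi_4> = [chi_3 = chi_4].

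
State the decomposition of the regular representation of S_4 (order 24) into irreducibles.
Each irreducible V_i of dimension d_i appears with multiplicity d_i, i.e. rho_reg = (direct sum over all irreducibles V_i) d_i V_i. The irreducible dimensions for S_4 are 1, 1, 2, 3, 3: 2 irreducibles of dimension 1, each with multiplicity 1; 1 irreducible of dimension 2, with multiplicity 2; 2 irreducibles of dimension 3, each with multiplicity 3. Total dimension 2*1*1 + 1*2*2 + 2*3*3 = 24 = |G|.

Explanation: General theorem: in the regular representation of a finite group G, each irreducible appears with multiplicity equal to its dimension. Check: dim(rho_reg) = sum d_i^2 = 1 + 1 + 4 + 9 + 9 = 24 = |G|.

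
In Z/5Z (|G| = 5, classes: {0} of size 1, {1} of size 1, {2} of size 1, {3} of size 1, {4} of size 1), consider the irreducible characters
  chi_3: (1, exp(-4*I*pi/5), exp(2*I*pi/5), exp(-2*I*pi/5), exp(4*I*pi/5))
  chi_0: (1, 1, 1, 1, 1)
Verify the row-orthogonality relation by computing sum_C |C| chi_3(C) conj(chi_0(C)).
Sum = 0; so <chi_3, chi_0> = 0 (distinct irreducibles are orthogonal).

Justification: Compute term by term over conjugacy classes (|C| * chi_3(C) * conj(chi_0(C))):
  1*(1)*conj(1) + 1*(exp(-4*I*pi/5))*conj(1) + 1*(exp(2*I*pi/5))*conj(1) + 1*(exp(-2*I*pi/5))*conj(1) + 1*(exp(4*I*pi/5))*conj(1)
  = (1) + (exp(-4*I*pi/5)) + (exp(2*I*pi/5)) + (exp(-2*I*pi/5)) + (exp(4*I*pi/5))
  = 0.
(Exp terms are combined using exp(i*s)*conj(exp(i*t)) = exp(i*(s-t)), and sums of them are collapsed using the identity that for every m > 1 the m distinct m-th roots of unity sum to 0, e.g. 1 + exp(2*I*pi/3) + exp(-2*I*pi/3) = 0.)
Dividing by |G| = 5 gives 0/5 = 0, matching the row-orthogonality relation <chi_3, chi_0> = [chi_3 = chi_0].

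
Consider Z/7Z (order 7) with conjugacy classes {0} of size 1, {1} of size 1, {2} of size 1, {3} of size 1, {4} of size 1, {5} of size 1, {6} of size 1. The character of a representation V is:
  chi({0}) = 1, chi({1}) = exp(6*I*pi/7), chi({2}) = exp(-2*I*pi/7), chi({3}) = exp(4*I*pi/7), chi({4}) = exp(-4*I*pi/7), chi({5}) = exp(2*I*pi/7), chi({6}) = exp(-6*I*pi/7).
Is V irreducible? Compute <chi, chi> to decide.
Irreducible: <chi, chi> = 1.

Derivation: <chi, chi> = (1/|G|) sum_C |C| * |chi(C)|^2 = (1/7)[1*|1|^2 + 1*|exp(6*I*pi/7)|^2 + 1*|exp(-2*I*pi/7)|^2 + 1*|exp(4*I*pi/7)|^2 + 1*|exp(-4*I*pi/7)|^2 + 1*|exp(2*I*pi/7)|^2 + 1*|exp(-6*I*pi/7)|^2]
  = (1/7)[(1) + (1) + (1) + (1) + (1) + (1) + (1)] = 7/7 = 1.
(Exp terms are combined using exp(i*s)*conj(exp(i*t)) = exp(i*(s-t)), and sums of them are collapsed using the identity that for every m > 1 the m distinct m-th roots of unity sum to 0, e.g. 1 + exp(2*I*pi/3) + exp(-2*I*pi/3) = 0.)
A character is irreducible iff <chi, chi> = 1, so this representation is irreducible.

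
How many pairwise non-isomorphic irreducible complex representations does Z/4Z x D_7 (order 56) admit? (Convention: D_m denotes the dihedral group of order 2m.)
20

Argument: The number of irreducible complex representations of a finite group equals its number of conjugacy classes. For a direct product, #classes(G x H) = #classes(G) * #classes(H). Z/4Z has 4 classes (abelian), D_7 has 5 classes, so 4 * 5 = 20, so Z/4Z x D_7 (order 56) has exactly 20 irreducible complex representations.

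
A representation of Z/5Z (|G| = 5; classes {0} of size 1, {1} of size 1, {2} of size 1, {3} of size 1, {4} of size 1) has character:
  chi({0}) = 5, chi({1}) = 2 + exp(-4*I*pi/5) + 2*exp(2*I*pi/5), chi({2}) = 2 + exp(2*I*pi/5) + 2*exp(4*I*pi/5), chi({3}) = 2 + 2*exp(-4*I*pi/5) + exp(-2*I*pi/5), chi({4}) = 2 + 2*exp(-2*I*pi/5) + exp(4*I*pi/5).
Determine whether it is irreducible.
Not irreducible (reducible): <chi, chi> = 9 > 1.

Explanation: <chi, chi> = (1/|G|) sum_C |C| * |chi(C)|^2 = (1/5)[1*|5|^2 + 1*|2 + exp(-4*I*pi/5) + 2*exp(2*I*pi/5)|^2 + 1*|2 + exp(2*I*pi/5) + 2*exp(4*I*pi/5)|^2 + 1*|2 + 2*exp(-4*I*pi/5) + exp(-2*I*pi/5)|^2 + 1*|2 + 2*exp(-2*I*pi/5) + exp(4*I*pi/5)|^2]
  = (1/5)[(25) + (5) + (5) + (5) + (5)] = 45/5 = 9.
(Exp terms are combined using exp(i*s)*conj(exp(i*t)) = exp(i*(s-t)), and sums of them are collapsed using the identity that for every m > 1 the m distinct m-th roots of unity sum to 0, e.g. 1 + exp(2*I*pi/3) + exp(-2*I*pi/3) = 0.)
A character is irreducible iff <chi, chi> = 1, so this representation is reducible.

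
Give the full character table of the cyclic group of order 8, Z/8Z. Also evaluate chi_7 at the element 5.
Character table of Z/8Z (irreps indexed chi_0,...,chi_7 with chi_k(m) = zeta_8^(k*m), zeta_8 = exp(2*pi*i/8)):
  irrep \ class  {0} (size 1)  {1} (size 1)    {2} (size 1)  {3} (size 1)    {4} (size 1)  {5} (size 1)    {6} (size 1)  {7} (size 1)  
  chi_0          1             1               1             1               1             1               1             1             
  chi_1          1             exp(I*pi/4)     I             exp(3*I*pi/4)   -1            exp(-3*I*pi/4)  -I            exp(-I*pi/4)  
  chi_2          1             I               -1            -I              1             I               -1            -I            
  chi_3          1             exp(3*I*pi/4)   -I            exp(I*pi/4)     -1            exp(-I*pi/4)    I             exp(-3*I*pi/4)
  chi_4          1             -1              1             -1              1             -1              1             -1            
  chi_5          1             exp(-3*I*pi/4)  I             exp(-I*pi/4)    -1            exp(I*pi/4)     -I            exp(3*I*pi/4) 
  chi_6          1             -I              -1            I               1             -I              -1            I             
  chi_7          1             exp(-I*pi/4)    -I            exp(-3*I*pi/4)  -1            exp(3*I*pi/4)   I             exp(I*pi/4)   

Spot check: chi_7(5) = zeta_8^(7*5) = zeta_8^35 = exp(3*I*pi/4).

Reasoning: Z/8Z is abelian, so all 8 irreducible complex representations are 1-dimensional. They are given by chi_k(m) = zeta_8^(k*m) for k = 0,...,7. Row orthogonality: sum_m chi_k(m) conj(chi_l(m)) = 8 * [k = l].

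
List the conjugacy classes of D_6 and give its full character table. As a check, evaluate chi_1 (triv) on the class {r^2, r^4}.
Conjugacy classes: {e} of size 1, {r^3} of size 1, {r^1, r^5} of size 2, {r^2, r^4} of size 2, {s, sr^2, ...} of size 3, {sr, sr^3, ...} of size 3.
Character table:
  irrep \ class              {e} (size 1)  {r^3} (size 1)  {r^1, r^5} (size 2)  {r^2, r^4} (size 2)  {s, sr^2, ...} (size 3)  {sr, sr^3, ...} (size 3)
  chi_1 (triv)               1             1               1                    1                    1                        1                       
  chi_2 (sign: r->1, s->-1)  1             1               1                    1                    -1                       -1                      
  chi_3 (r->-1, s->1)        1             -1              -1                   1                    1                        -1                      
  chi_4 (r->-1, s->-1)       1             -1              -1                   1                    -1                       1                       
  chi_5 (2d, j=1)            2             -2              1                    -1                   0                        0                       
  chi_6 (2d, j=2)            2             2               -1                   -1                   0                        0                       

Spot check: chi_1 (triv) on {r^2, r^4} = 1.

Solution. D_6 has order 2*6 = 12 with 6 conjugacy classes, hence 6 irreducibles. Sum of squared dims 1 + 1 + 1 + 1 + 4 + 4 = 12 = |G|. Linear characters come from the abelianisation; the 2-dimensional irreps have character r^k -> 2*cos(2*pi*j*k/6), reflections -> 0.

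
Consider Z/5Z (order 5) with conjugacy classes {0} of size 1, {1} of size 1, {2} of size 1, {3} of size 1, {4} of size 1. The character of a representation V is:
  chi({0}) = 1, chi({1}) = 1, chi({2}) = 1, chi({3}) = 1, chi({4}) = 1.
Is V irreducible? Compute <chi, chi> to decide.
Irreducible: <chi, chi> = 1.

Argument: <chi, chi> = (1/|G|) sum_C |C| * |chi(C)|^2 = (1/5)[1*|1|^2 + 1*|1|^2 + 1*|1|^2 + 1*|1|^2 + 1*|1|^2]
  = (1/5)[(1) + (1) + (1) + (1) + (1)] = 5/5 = 1.
(Exp terms are combined using exp(i*s)*conj(exp(i*t)) = exp(i*(s-t)), and sums of them are collapsed using the identity that for every m > 1 the m distinct m-th roots of unity sum to 0, e.g. 1 + exp(2*I*pi/3) + exp(-2*I*pi/3) = 0.)
A character is irreducible iff <chi, chi> = 1, so this representation is irreducible.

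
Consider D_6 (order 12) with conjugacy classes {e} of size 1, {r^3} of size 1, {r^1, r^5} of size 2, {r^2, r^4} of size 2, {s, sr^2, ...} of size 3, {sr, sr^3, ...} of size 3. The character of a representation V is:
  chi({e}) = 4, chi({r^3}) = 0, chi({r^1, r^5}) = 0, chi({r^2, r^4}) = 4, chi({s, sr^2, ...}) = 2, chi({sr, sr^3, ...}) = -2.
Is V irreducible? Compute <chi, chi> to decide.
Not irreducible (reducible): <chi, chi> = 6 > 1.

Details: <chi, chi> = (1/|G|) sum_C |C| * |chi(C)|^2 = (1/12)[1*|4|^2 + 1*|0|^2 + 2*|0|^2 + 2*|4|^2 + 3*|2|^2 + 3*|-2|^2]
  = (1/12)[(16) + (0) + (0) + (32) + (12) + (12)] = 72/12 = 6.
A character is irreducible iff <chi, chi> = 1, so this representation is reducible.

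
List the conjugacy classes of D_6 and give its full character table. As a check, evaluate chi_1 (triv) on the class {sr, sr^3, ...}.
Conjugacy classes: {e} of size 1, {r^3} of size 1, {r^1, r^5} of size 2, {r^2, r^4} of size 2, {s, sr^2, ...} of size 3, {sr, sr^3, ...} of size 3.
Character table:
  irrep \ class              {e} (size 1)  {r^3} (size 1)  {r^1, r^5} (size 2)  {r^2, r^4} (size 2)  {s, sr^2, ...} (size 3)  {sr, sr^3, ...} (size 3)
  chi_1 (triv)               1             1               1                    1                    1                        1                       
  chi_2 (sign: r->1, s->-1)  1             1               1                    1                    -1                       -1                      
  chi_3 (r->-1, s->1)        1             -1              -1                   1                    1                        -1                      
  chi_4 (r->-1, s->-1)       1             -1              -1                   1                    -1                       1                       
  chi_5 (2d, j=1)            2             -2              1                    -1                   0                        0                       
  chi_6 (2d, j=2)            2             2               -1                   -1                   0                        0                       

Spot check: chi_1 (triv) on {sr, sr^3, ...} = 1.

Why: D_6 has order 2*6 = 12 with 6 conjugacy classes, hence 6 irreducibles. Sum of squared dims 1 + 1 + 1 + 1 + 4 + 4 = 12 = |G|. Linear characters come from the abelianisation; the 2-dimensional irreps have character r^k -> 2*cos(2*pi*j*k/6), reflections -> 0.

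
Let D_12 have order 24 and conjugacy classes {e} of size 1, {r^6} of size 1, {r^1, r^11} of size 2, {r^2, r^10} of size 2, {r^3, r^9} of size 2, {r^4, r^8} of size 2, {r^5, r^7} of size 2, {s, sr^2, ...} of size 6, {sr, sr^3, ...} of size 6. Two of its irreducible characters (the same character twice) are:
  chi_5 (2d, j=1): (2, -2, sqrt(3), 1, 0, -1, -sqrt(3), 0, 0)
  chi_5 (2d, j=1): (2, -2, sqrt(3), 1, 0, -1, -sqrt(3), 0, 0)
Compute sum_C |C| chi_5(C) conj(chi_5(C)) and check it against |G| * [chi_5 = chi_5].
Sum = 24 = |G| = 24; so <chi_5, chi_5> = 1 (norm-1 confirms irreducibility).

Details: Compute term by term over conjugacy classes (|C| * chi_5(C) * conj(chi_5(C))):
  1*(2)*conj(2) + 1*(-2)*conj(-2) + 2*(sqrt(3))*conj(sqrt(3)) + 2*(1)*conj(1) + 2*(0)*conj(0) + 2*(-1)*conj(-1) + 2*(-sqrt(3))*conj(-sqrt(3)) + 6*(0)*conj(0) + 6*(0)*conj(0)
  = (4) + (4) + (6) + (2) + (0) + (2) + (6) + (0) + (0)
  = 24.
Dividing by |G| = 24 gives 24/24 = 1, matching the row-orthogonality relation <chi_5, chi_5> = [chi_5 = chi_5].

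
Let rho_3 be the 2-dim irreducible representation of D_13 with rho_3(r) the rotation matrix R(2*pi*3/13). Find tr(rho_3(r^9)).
chi_{rho_3}(r^9) = 2*cos(2*pi*3*9/13) = 2*cos(54*pi/13)

Derivation: rho_3(r^9) is rotation by angle 2*pi*3*9/13, whose trace is 2*cos(2*pi*3*9/13) = 2*cos(54*pi/13).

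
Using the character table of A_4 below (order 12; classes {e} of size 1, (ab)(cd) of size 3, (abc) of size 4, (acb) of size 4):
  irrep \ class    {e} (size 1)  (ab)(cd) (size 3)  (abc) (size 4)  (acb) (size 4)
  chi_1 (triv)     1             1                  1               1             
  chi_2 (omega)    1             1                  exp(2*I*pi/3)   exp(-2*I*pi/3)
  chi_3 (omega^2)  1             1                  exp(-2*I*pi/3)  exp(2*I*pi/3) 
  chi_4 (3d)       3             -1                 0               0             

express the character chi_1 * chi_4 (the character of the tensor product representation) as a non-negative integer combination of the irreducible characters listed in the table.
chi_1 tensor chi_4 = chi_4 (all other irreducibles have multiplicity 0).

Why: The character of a tensor product is the pointwise product (chi_1 * chi_4)(C) = chi_1(C) * chi_4(C):
  {e}: (1)*(3), (ab)(cd): (1)*(-1), (abc): (1)*(0), (acb): (1)*(0)
so (chi_1 * chi_4) takes values
  {e} -> 3, (ab)(cd) -> -1, (abc) -> 0, (acb) -> 0.
Now take the inner product of this character with each irreducible chi from the table, <chi_1*chi_4, chi> = (1/12) sum_C |C| (chi_1*chi_4)(C) conj(chi(C)):
  <chi_1*chi_4, chi_1> = (1/12)[1*(3)*conj(1) + 3*(-1)*conj(1) + 4*(0)*conj(1) + 4*(0)*conj(1)]
      = (1/12)[(3) + (-3) + (0) + (0)] = 0/12 = 0
  <chi_1*chi_4, chi_2> = (1/12)[1*(3)*conj(1) + 3*(-1)*conj(1) + 4*(0)*conj(exp(2*I*pi/3)) + 4*(0)*conj(exp(-2*I*pi/3))]
      = (1/12)[(3) + (-3) + (0) + (0)] = 0/12 = 0
  <chi_1*chi_4, chi_3> = (1/12)[1*(3)*conj(1) + 3*(-1)*conj(1) + 4*(0)*conj(exp(-2*I*pi/3)) + 4*(0)*conj(exp(2*I*pi/3))]
      = (1/12)[(3) + (-3) + (0) + (0)] = 0/12 = 0
  <chi_1*chi_4, chi_4> = (1/12)[1*(3)*conj(3) + 3*(-1)*conj(-1) + 4*(0)*conj(0) + 4*(0)*conj(0)]
      = (1/12)[(9) + (3) + (0) + (0)] = 12/12 = 1
(Exp terms are combined using exp(i*s)*conj(exp(i*t)) = exp(i*(s-t)), and sums of them are collapsed using the identity that for every m > 1 the m distinct m-th roots of unity sum to 0, e.g. 1 + exp(2*I*pi/3) + exp(-2*I*pi/3) = 0.)
Hence the multiplicities are chi_4: 1. Dimension check: dim(chi_1)*dim(chi_4) = 1*3 = 3 and sum (mult * dim) = 1*3 = 3.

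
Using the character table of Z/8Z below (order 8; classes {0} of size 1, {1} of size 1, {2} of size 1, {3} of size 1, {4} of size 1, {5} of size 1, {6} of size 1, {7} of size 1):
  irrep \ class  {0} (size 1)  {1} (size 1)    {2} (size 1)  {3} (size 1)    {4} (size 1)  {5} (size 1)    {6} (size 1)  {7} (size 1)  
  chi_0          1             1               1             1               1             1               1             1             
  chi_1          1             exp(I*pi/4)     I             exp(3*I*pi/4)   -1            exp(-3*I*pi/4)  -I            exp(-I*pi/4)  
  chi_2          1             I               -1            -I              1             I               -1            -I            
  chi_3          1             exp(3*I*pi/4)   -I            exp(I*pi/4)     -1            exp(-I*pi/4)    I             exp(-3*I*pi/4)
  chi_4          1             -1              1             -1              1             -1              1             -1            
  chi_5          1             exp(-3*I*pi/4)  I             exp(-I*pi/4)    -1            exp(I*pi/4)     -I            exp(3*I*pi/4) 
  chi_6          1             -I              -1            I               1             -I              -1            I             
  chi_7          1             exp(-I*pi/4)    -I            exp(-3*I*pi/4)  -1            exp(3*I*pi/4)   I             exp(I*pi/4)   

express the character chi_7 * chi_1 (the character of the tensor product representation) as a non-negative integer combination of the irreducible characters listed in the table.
chi_7 tensor chi_1 = chi_0 (all other irreducibles have multiplicity 0).

Details: The character of a tensor product is the pointwise product (chi_7 * chi_1)(C) = chi_7(C) * chi_1(C):
  {0}: (1)*(1), {1}: (exp(-I*pi/4))*(exp(I*pi/4)), {2}: (-I)*(I), {3}: (exp(-3*I*pi/4))*(exp(3*I*pi/4)), {4}: (-1)*(-1), {5}: (exp(3*I*pi/4))*(exp(-3*I*pi/4)), {6}: (I)*(-I), {7}: (exp(I*pi/4))*(exp(-I*pi/4))
so (chi_7 * chi_1) takes values
  {0} -> 1, {1} -> 1, {2} -> 1, {3} -> 1, {4} -> 1, {5} -> 1, {6} -> 1, {7} -> 1.
Now take the inner product of this character with each irreducible chi from the table, <chi_7*chi_1, chi> = (1/8) sum_C |C| (chi_7*chi_1)(C) conj(chi(C)):
  <chi_7*chi_1, chi_0> = (1/8)[1*(1)*conj(1) + 1*(1)*conj(1) + 1*(1)*conj(1) + 1*(1)*conj(1) + 1*(1)*conj(1) + 1*(1)*conj(1) + 1*(1)*conj(1) + 1*(1)*conj(1)]
      = (1/8)[(1) + (1) + (1) + (1) + (1) + (1) + (1) + (1)] = 8/8 = 1
  <chi_7*chi_1, chi_1> = (1/8)[1*(1)*conj(1) + 1*(1)*conj(exp(I*pi/4)) + 1*(1)*conj(I) + 1*(1)*conj(exp(3*I*pi/4)) + 1*(1)*conj(-1) + 1*(1)*conj(exp(-3*I*pi/4)) + 1*(1)*conj(-I) + 1*(1)*conj(exp(-I*pi/4))]
      = (1/8)[(1) + (exp(-I*pi/4)) + (-I) + (exp(-3*I*pi/4)) + (-1) + (exp(3*I*pi/4)) + (I) + (exp(I*pi/4))] = 0/8 = 0
  <chi_7*chi_1, chi_2> = (1/8)[1*(1)*conj(1) + 1*(1)*conj(I) + 1*(1)*conj(-1) + 1*(1)*conj(-I) + 1*(1)*conj(1) + 1*(1)*conj(I) + 1*(1)*conj(-1) + 1*(1)*conj(-I)]
      = (1/8)[(1) + (-I) + (-1) + (I) + (1) + (-I) + (-1) + (I)] = 0/8 = 0
  <chi_7*chi_1, chi_3> = (1/8)[1*(1)*conj(1) + 1*(1)*conj(exp(3*I*pi/4)) + 1*(1)*conj(-I) + 1*(1)*conj(exp(I*pi/4)) + 1*(1)*conj(-1) + 1*(1)*conj(exp(-I*pi/4)) + 1*(1)*conj(I) + 1*(1)*conj(exp(-3*I*pi/4))]
      = (1/8)[(1) + (exp(-3*I*pi/4)) + (I) + (exp(-I*pi/4)) + (-1) + (exp(I*pi/4)) + (-I) + (exp(3*I*pi/4))] = 0/8 = 0
  <chi_7*chi_1, chi_4> = (1/8)[1*(1)*conj(1) + 1*(1)*conj(-1) + 1*(1)*conj(1) + 1*(1)*conj(-1) + 1*(1)*conj(1) + 1*(1)*conj(-1) + 1*(1)*conj(1) + 1*(1)*conj(-1)]
      = (1/8)[(1) + (-1) + (1) + (-1) + (1) + (-1) + (1) + (-1)] = 0/8 = 0
  <chi_7*chi_1, chi_5> = (1/8)[1*(1)*conj(1) + 1*(1)*conj(exp(-3*I*pi/4)) + 1*(1)*conj(I) + 1*(1)*conj(exp(-I*pi/4)) + 1*(1)*conj(-1) + 1*(1)*conj(exp(I*pi/4)) + 1*(1)*conj(-I) + 1*(1)*conj(exp(3*I*pi/4))]
      = (1/8)[(1) + (exp(3*I*pi/4)) + (-I) + (exp(I*pi/4)) + (-1) + (exp(-I*pi/4)) + (I) + (exp(-3*I*pi/4))] = 0/8 = 0
  <chi_7*chi_1, chi_6> = (1/8)[1*(1)*conj(1) + 1*(1)*conj(-I) + 1*(1)*conj(-1) + 1*(1)*conj(I) + 1*(1)*conj(1) + 1*(1)*conj(-I) + 1*(1)*conj(-1) + 1*(1)*conj(I)]
      = (1/8)[(1) + (I) + (-1) + (-I) + (1) + (I) + (-1) + (-I)] = 0/8 = 0
  <chi_7*chi_1, chi_7> = (1/8)[1*(1)*conj(1) + 1*(1)*conj(exp(-I*pi/4)) + 1*(1)*conj(-I) + 1*(1)*conj(exp(-3*I*pi/4)) + 1*(1)*conj(-1) + 1*(1)*conj(exp(3*I*pi/4)) + 1*(1)*conj(I) + 1*(1)*conj(exp(I*pi/4))]
      = (1/8)[(1) + (exp(I*pi/4)) + (I) + (exp(3*I*pi/4)) + (-1) + (exp(-3*I*pi/4)) + (-I) + (exp(-I*pi/4))] = 0/8 = 0
(Exp terms are combined using exp(i*s)*conj(exp(i*t)) = exp(i*(s-t)), and sums of them are collapsed using the identity that for every m > 1 the m distinct m-th roots of unity sum to 0, e.g. 1 + exp(2*I*pi/3) + exp(-2*I*pi/3) = 0.)
Hence the multiplicities are chi_0: 1. Dimension check: dim(chi_7)*dim(chi_1) = 1*1 = 1 and sum (mult * dim) = 1*1 = 1.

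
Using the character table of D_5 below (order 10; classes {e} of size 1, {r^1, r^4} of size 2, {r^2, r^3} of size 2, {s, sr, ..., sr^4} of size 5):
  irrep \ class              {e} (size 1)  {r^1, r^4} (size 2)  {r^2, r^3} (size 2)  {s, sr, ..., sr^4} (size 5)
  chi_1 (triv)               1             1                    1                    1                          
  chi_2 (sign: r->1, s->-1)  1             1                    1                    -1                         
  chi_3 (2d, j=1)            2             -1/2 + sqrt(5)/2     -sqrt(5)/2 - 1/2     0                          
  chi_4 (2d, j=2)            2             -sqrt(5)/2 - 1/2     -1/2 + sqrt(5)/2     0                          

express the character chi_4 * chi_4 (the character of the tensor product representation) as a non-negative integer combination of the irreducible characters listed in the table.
chi_4 tensor chi_4 = chi_1 + chi_2 + chi_3 (all other irreducibles have multiplicity 0).

Derivation: The character of a tensor product is the pointwise product (chi_4 * chi_4)(C) = chi_4(C) * chi_4(C):
  {e}: (2)*(2), {r^1, r^4}: (-sqrt(5)/2 - 1/2)*(-sqrt(5)/2 - 1/2), {r^2, r^3}: (-1/2 + sqrt(5)/2)*(-1/2 + sqrt(5)/2), {s, sr, ..., sr^4}: (0)*(0)
so (chi_4 * chi_4) takes values
  {e} -> 4, {r^1, r^4} -> sqrt(5)/2 + 3/2, {r^2, r^3} -> 3/2 - sqrt(5)/2, {s, sr, ..., sr^4} -> 0.
Now take the inner product of this character with each irreducible chi from the table, <chi_4*chi_4, chi> = (1/10) sum_C |C| (chi_4*chi_4)(C) conj(chi(C)):
  <chi_4*chi_4, chi_1> = (1/10)[1*(4)*conj(1) + 2*(sqrt(5)/2 + 3/2)*conj(1) + 2*(3/2 - sqrt(5)/2)*conj(1) + 5*(0)*conj(1)]
      = (1/10)[(4) + (sqrt(5) + 3) + (3 - sqrt(5)) + (0)] = 10/10 = 1
  <chi_4*chi_4, chi_2> = (1/10)[1*(4)*conj(1) + 2*(sqrt(5)/2 + 3/2)*conj(1) + 2*(3/2 - sqrt(5)/2)*conj(1) + 5*(0)*conj(-1)]
      = (1/10)[(4) + (sqrt(5) + 3) + (3 - sqrt(5)) + (0)] = 10/10 = 1
  <chi_4*chi_4, chi_3> = (1/10)[1*(4)*conj(2) + 2*(sqrt(5)/2 + 3/2)*conj(-1/2 + sqrt(5)/2) + 2*(3/2 - sqrt(5)/2)*conj(-sqrt(5)/2 - 1/2) + 5*(0)*conj(0)]
      = (1/10)[(8) + (1 + sqrt(5)) + (1 - sqrt(5)) + (0)] = 10/10 = 1
  <chi_4*chi_4, chi_4> = (1/10)[1*(4)*conj(2) + 2*(sqrt(5)/2 + 3/2)*conj(-sqrt(5)/2 - 1/2) + 2*(3/2 - sqrt(5)/2)*conj(-1/2 + sqrt(5)/2) + 5*(0)*conj(0)]
      = (1/10)[(8) + (-2*sqrt(5) - 4) + (-4 + 2*sqrt(5)) + (0)] = 0/10 = 0
Hence the multiplicities are chi_1: 1, chi_2: 1, chi_3: 1. Dimension check: dim(chi_4)*dim(chi_4) = 2*2 = 4 and sum (mult * dim) = 1*1 + 1*1 + 1*2 = 4.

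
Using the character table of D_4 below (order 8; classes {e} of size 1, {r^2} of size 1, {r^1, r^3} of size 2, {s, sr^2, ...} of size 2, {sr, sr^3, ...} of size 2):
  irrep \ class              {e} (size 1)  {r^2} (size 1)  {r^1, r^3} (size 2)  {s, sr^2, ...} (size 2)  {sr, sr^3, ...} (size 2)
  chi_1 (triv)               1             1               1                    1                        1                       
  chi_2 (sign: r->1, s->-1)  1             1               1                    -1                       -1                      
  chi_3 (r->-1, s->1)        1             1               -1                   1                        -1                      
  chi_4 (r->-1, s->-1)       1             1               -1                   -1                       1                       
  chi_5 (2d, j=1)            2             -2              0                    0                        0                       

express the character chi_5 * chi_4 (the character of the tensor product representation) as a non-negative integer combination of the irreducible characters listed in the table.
chi_5 tensor chi_4 = chi_5 (all other irreducibles have multiplicity 0).

Working: The character of a tensor product is the pointwise product (chi_5 * chi_4)(C) = chi_5(C) * chi_4(C):
  {e}: (2)*(1), {r^2}: (-2)*(1), {r^1, r^3}: (0)*(-1), {s, sr^2, ...}: (0)*(-1), {sr, sr^3, ...}: (0)*(1)
so (chi_5 * chi_4) takes values
  {e} -> 2, {r^2} -> -2, {r^1, r^3} -> 0, {s, sr^2, ...} -> 0, {sr, sr^3, ...} -> 0.
Now take the inner product of this character with each irreducible chi from the table, <chi_5*chi_4, chi> = (1/8) sum_C |C| (chi_5*chi_4)(C) conj(chi(C)):
  <chi_5*chi_4, chi_1> = (1/8)[1*(2)*conj(1) + 1*(-2)*conj(1) + 2*(0)*conj(1) + 2*(0)*conj(1) + 2*(0)*conj(1)]
      = (1/8)[(2) + (-2) + (0) + (0) + (0)] = 0/8 = 0
  <chi_5*chi_4, chi_2> = (1/8)[1*(2)*conj(1) + 1*(-2)*conj(1) + 2*(0)*conj(1) + 2*(0)*conj(-1) + 2*(0)*conj(-1)]
      = (1/8)[(2) + (-2) + (0) + (0) + (0)] = 0/8 = 0
  <chi_5*chi_4, chi_3> = (1/8)[1*(2)*conj(1) + 1*(-2)*conj(1) + 2*(0)*conj(-1) + 2*(0)*conj(1) + 2*(0)*conj(-1)]
      = (1/8)[(2) + (-2) + (0) + (0) + (0)] = 0/8 = 0
  <chi_5*chi_4, chi_4> = (1/8)[1*(2)*conj(1) + 1*(-2)*conj(1) + 2*(0)*conj(-1) + 2*(0)*conj(-1) + 2*(0)*conj(1)]
      = (1/8)[(2) + (-2) + (0) + (0) + (0)] = 0/8 = 0
  <chi_5*chi_4, chi_5> = (1/8)[1*(2)*conj(2) + 1*(-2)*conj(-2) + 2*(0)*conj(0) + 2*(0)*conj(0) + 2*(0)*conj(0)]
      = (1/8)[(4) + (4) + (0) + (0) + (0)] = 8/8 = 1
Hence the multiplicities are chi_5: 1. Dimension check: dim(chi_5)*dim(chi_4) = 2*1 = 2 and sum (mult * dim) = 1*2 = 2.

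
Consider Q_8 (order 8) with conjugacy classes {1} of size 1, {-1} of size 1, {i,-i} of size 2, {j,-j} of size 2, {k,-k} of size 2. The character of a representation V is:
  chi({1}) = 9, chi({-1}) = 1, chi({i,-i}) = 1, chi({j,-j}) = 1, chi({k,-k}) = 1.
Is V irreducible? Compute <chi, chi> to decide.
Not irreducible (reducible): <chi, chi> = 11 > 1.

Solution. <chi, chi> = (1/|G|) sum_C |C| * |chi(C)|^2 = (1/8)[1*|9|^2 + 1*|1|^2 + 2*|1|^2 + 2*|1|^2 + 2*|1|^2]
  = (1/8)[(81) + (1) + (2) + (2) + (2)] = 88/8 = 11.
A character is irreducible iff <chi, chi> = 1, so this representation is reducible.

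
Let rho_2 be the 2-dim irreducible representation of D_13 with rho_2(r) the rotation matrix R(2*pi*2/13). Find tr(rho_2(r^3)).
chi_{rho_2}(r^3) = 2*cos(2*pi*2*3/13) = -2*cos(pi/13)

Argument: rho_2(r^3) is rotation by angle 2*pi*2*3/13, whose trace is 2*cos(2*pi*2*3/13) = -2*cos(pi/13).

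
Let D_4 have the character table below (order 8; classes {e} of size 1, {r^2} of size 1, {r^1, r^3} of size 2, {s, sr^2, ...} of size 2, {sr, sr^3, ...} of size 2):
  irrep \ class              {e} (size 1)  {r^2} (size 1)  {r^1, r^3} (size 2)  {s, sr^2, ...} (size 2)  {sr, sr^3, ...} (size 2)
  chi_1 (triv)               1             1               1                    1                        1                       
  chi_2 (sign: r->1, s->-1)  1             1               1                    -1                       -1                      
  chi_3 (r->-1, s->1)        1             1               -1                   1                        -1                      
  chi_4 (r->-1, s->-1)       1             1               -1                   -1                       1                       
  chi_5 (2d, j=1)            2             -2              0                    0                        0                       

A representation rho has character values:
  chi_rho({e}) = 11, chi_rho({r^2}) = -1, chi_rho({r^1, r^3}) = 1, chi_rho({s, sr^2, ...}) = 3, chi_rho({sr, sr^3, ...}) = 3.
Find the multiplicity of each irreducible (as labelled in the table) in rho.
Multiplicities: chi_1: 3, chi_2: 0, chi_3: 1, chi_4: 1, chi_5: 3.

Use <chi_rho, chi> = (1/|G|) sum_C |C| * chi_rho(C) * conj(chi(C)) with |G| = 8 for each irreducible chi in the table:
  <chi_rho, chi_1> = (1/8)[1*(11)*conj(1) + 1*(-1)*conj(1) + 2*(1)*conj(1) + 2*(3)*conj(1) + 2*(3)*conj(1)]
      = (1/8)[(11) + (-1) + (2) + (6) + (6)] = 24/8 = 3
  <chi_rho, chi_2> = (1/8)[1*(11)*conj(1) + 1*(-1)*conj(1) + 2*(1)*conj(1) + 2*(3)*conj(-1) + 2*(3)*conj(-1)]
      = (1/8)[(11) + (-1) + (2) + (-6) + (-6)] = 0/8 = 0
  <chi_rho, chi_3> = (1/8)[1*(11)*conj(1) + 1*(-1)*conj(1) + 2*(1)*conj(-1) + 2*(3)*conj(1) + 2*(3)*conj(-1)]
      = (1/8)[(11) + (-1) + (-2) + (6) + (-6)] = 8/8 = 1
  <chi_rho, chi_4> = (1/8)[1*(11)*conj(1) + 1*(-1)*conj(1) + 2*(1)*conj(-1) + 2*(3)*conj(-1) + 2*(3)*conj(1)]
      = (1/8)[(11) + (-1) + (-2) + (-6) + (6)] = 8/8 = 1
  <chi_rho, chi_5> = (1/8)[1*(11)*conj(2) + 1*(-1)*conj(-2) + 2*(1)*conj(0) + 2*(3)*conj(0) + 2*(3)*conj(0)]
      = (1/8)[(22) + (2) + (0) + (0) + (0)] = 24/8 = 3
Dimension check: dim(rho) = sum (mult * dim) = 3*1 + 0*1 + 1*1 + 1*1 + 3*2 = 11 = chi_rho(e) = 11.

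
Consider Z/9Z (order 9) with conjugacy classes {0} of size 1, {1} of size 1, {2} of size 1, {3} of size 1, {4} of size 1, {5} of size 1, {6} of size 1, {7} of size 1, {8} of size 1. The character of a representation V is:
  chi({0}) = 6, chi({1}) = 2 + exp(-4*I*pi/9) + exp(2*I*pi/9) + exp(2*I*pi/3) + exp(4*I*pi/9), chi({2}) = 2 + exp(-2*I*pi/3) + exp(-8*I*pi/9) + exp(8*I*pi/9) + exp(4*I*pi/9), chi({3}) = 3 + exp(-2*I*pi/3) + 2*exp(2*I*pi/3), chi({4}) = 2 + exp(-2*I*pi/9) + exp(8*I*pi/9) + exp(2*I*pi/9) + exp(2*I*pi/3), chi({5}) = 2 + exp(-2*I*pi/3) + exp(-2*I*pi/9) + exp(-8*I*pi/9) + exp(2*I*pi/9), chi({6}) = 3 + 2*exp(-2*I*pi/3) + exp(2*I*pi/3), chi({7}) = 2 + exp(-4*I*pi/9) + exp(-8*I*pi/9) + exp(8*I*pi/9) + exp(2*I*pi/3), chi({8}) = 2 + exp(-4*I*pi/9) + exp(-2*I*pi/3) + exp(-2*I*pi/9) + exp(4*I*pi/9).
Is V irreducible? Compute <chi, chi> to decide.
Not irreducible (reducible): <chi, chi> = 8 > 1.

Argument: <chi, chi> = (1/|G|) sum_C |C| * |chi(C)|^2 = (1/9)[1*|6|^2 + 1*|2 + exp(-4*I*pi/9) + exp(2*I*pi/9) + exp(2*I*pi/3) + exp(4*I*pi/9)|^2 + 1*|2 + exp(-2*I*pi/3) + exp(-8*I*pi/9) + exp(8*I*pi/9) + exp(4*I*pi/9)|^2 + 1*|3 + exp(-2*I*pi/3) + 2*exp(2*I*pi/3)|^2 + 1*|2 + exp(-2*I*pi/9) + exp(8*I*pi/9) + exp(2*I*pi/9) + exp(2*I*pi/3)|^2 + 1*|2 + exp(-2*I*pi/3) + exp(-2*I*pi/9) + exp(-8*I*pi/9) + exp(2*I*pi/9)|^2 + 1*|3 + 2*exp(-2*I*pi/3) + exp(2*I*pi/3)|^2 + 1*|2 + exp(-4*I*pi/9) + exp(-8*I*pi/9) + exp(8*I*pi/9) + exp(2*I*pi/3)|^2 + 1*|2 + exp(-4*I*pi/9) + exp(-2*I*pi/3) + exp(-2*I*pi/9) + exp(4*I*pi/9)|^2]
  = (1/9)[(36) + (8 + 5*exp(-4*I*pi/9) + 3*exp(-2*I*pi/3) + 4*exp(-2*I*pi/9) + 2*exp(-8*I*pi/9) + 2*exp(8*I*pi/9) + 4*exp(2*I*pi/9) + 3*exp(2*I*pi/3) + 5*exp(4*I*pi/9)) + (8 + 4*exp(-4*I*pi/9) + 3*exp(-2*I*pi/3) + 5*exp(-8*I*pi/9) + 2*exp(-2*I*pi/9) + 2*exp(2*I*pi/9) + 5*exp(8*I*pi/9) + 3*exp(2*I*pi/3) + 4*exp(4*I*pi/9)) + (3) + (8 + 5*exp(-2*I*pi/9) + 3*exp(-2*I*pi/3) + 2*exp(-4*I*pi/9) + 4*exp(-8*I*pi/9) + 4*exp(8*I*pi/9) + 2*exp(4*I*pi/9) + 3*exp(2*I*pi/3) + 5*exp(2*I*pi/9)) + (8 + 5*exp(-2*I*pi/9) + 3*exp(-2*I*pi/3) + 2*exp(-4*I*pi/9) + 4*exp(-8*I*pi/9) + 4*exp(8*I*pi/9) + 2*exp(4*I*pi/9) + 3*exp(2*I*pi/3) + 5*exp(2*I*pi/9)) + (3) + (8 + 4*exp(-4*I*pi/9) + 3*exp(-2*I*pi/3) + 5*exp(-8*I*pi/9) + 2*exp(-2*I*pi/9) + 2*exp(2*I*pi/9) + 5*exp(8*I*pi/9) + 3*exp(2*I*pi/3) + 4*exp(4*I*pi/9)) + (8 + 5*exp(-4*I*pi/9) + 3*exp(-2*I*pi/3) + 4*exp(-2*I*pi/9) + 2*exp(-8*I*pi/9) + 2*exp(8*I*pi/9) + 4*exp(2*I*pi/9) + 3*exp(2*I*pi/3) + 5*exp(4*I*pi/9))] = 72/9 = 8.
(Exp terms are combined using exp(i*s)*conj(exp(i*t)) = exp(i*(s-t)), and sums of them are collapsed using the identity that for every m > 1 the m distinct m-th roots of unity sum to 0, e.g. 1 + exp(2*I*pi/3) + exp(-2*I*pi/3) = 0.)
A character is irreducible iff <chi, chi> = 1, so this representation is reducible.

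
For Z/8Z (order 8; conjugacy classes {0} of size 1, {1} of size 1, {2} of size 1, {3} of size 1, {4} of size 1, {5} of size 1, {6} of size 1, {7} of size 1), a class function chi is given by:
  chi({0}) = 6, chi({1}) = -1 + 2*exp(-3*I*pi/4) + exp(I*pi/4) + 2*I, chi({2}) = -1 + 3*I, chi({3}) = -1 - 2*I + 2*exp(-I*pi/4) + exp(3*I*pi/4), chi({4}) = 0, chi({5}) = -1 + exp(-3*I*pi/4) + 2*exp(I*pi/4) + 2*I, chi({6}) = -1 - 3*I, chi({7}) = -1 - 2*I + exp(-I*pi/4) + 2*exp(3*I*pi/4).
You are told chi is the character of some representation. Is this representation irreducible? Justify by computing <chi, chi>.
Not irreducible (reducible): <chi, chi> = 10 > 1.

Explanation: <chi, chi> = (1/|G|) sum_C |C| * |chi(C)|^2 = (1/8)[1*|6|^2 + 1*|-1 + 2*exp(-3*I*pi/4) + exp(I*pi/4) + 2*I|^2 + 1*|-1 + 3*I|^2 + 1*|-1 - 2*I + 2*exp(-I*pi/4) + exp(3*I*pi/4)|^2 + 1*|0|^2 + 1*|-1 + exp(-3*I*pi/4) + 2*exp(I*pi/4) + 2*I|^2 + 1*|-1 - 3*I|^2 + 1*|-1 - 2*I + exp(-I*pi/4) + 2*exp(3*I*pi/4)|^2]
  = (1/8)[(36) + (6 - 4*exp(3*I*pi/4) + 2*exp(-3*I*pi/4) + exp(I*pi/4) - 5*exp(-I*pi/4)) + (10) + (6 - 5*exp(3*I*pi/4) + exp(-3*I*pi/4) + 2*exp(I*pi/4) - 4*exp(-I*pi/4)) + (0) + (6 - 5*exp(3*I*pi/4) + exp(-3*I*pi/4) + 2*exp(I*pi/4) - 4*exp(-I*pi/4)) + (10) + (6 - 4*exp(3*I*pi/4) + 2*exp(-3*I*pi/4) + exp(I*pi/4) - 5*exp(-I*pi/4))] = 80/8 = 10.
(Exp terms are combined using exp(i*s)*conj(exp(i*t)) = exp(i*(s-t)), and sums of them are collapsed using the identity that for every m > 1 the m distinct m-th roots of unity sum to 0, e.g. 1 + exp(2*I*pi/3) + exp(-2*I*pi/3) = 0.)
A character is irreducible iff <chi, chi> = 1, so this representation is reducible.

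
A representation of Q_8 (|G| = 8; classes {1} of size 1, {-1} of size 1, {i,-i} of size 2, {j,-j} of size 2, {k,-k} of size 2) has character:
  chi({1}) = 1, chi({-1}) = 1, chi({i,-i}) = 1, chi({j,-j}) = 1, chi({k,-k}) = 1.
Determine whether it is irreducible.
Irreducible: <chi, chi> = 1.

Why: <chi, chi> = (1/|G|) sum_C |C| * |chi(C)|^2 = (1/8)[1*|1|^2 + 1*|1|^2 + 2*|1|^2 + 2*|1|^2 + 2*|1|^2]
  = (1/8)[(1) + (1) + (2) + (2) + (2)] = 8/8 = 1.
A character is irreducible iff <chi, chi> = 1, so this representation is irreducible.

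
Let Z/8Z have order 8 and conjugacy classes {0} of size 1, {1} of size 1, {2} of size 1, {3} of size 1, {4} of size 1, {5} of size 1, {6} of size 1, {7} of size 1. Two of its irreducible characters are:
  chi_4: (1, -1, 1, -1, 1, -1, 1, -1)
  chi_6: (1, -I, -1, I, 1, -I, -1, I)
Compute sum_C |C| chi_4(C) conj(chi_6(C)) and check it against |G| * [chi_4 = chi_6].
Sum = 0; so <chi_4, chi_6> = 0 (distinct irreducibles are orthogonal).

Proof sketch: Compute term by term over conjugacy classes (|C| * chi_4(C) * conj(chi_6(C))):
  1*(1)*conj(1) + 1*(-1)*conj(-I) + 1*(1)*conj(-1) + 1*(-1)*conj(I) + 1*(1)*conj(1) + 1*(-1)*conj(-I) + 1*(1)*conj(-1) + 1*(-1)*conj(I)
  = (1) + (-I) + (-1) + (I) + (1) + (-I) + (-1) + (I)
  = 0.
(Exp terms are combined using exp(i*s)*conj(exp(i*t)) = exp(i*(s-t)), and sums of them are collapsed using the identity that for every m > 1 the m distinct m-th roots of unity sum to 0, e.g. 1 + exp(2*I*pi/3) + exp(-2*I*pi/3) = 0.)
Dividing by |G| = 8 gives 0/8 = 0, matching the row-orthogonality relation <chi_4, chi_6> = [chi_4 = chi_6].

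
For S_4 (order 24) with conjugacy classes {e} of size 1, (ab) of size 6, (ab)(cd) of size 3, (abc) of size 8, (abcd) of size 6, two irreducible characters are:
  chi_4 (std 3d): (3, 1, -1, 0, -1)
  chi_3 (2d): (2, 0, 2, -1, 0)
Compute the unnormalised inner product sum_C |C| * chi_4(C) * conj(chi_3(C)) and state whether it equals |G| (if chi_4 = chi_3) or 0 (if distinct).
Sum = 0; so <chi_4, chi_3> = 0 (distinct irreducibles are orthogonal).

Argument: Compute term by term over conjugacy classes (|C| * chi_4(C) * conj(chi_3(C))):
  1*(3)*conj(2) + 6*(1)*conj(0) + 3*(-1)*conj(2) + 8*(0)*conj(-1) + 6*(-1)*conj(0)
  = (6) + (0) + (-6) + (0) + (0)
  = 0.
Dividing by |G| = 24 gives 0/24 = 0, matching the row-orthogonality relation <chi_4, chi_3> = [chi_4 = chi_3].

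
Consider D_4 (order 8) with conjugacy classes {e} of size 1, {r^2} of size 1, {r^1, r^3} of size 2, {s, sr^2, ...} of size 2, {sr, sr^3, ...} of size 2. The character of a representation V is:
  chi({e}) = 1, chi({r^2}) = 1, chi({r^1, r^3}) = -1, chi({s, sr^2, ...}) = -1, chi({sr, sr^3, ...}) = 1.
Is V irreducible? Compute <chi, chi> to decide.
Irreducible: <chi, chi> = 1.

Proof sketch: <chi, chi> = (1/|G|) sum_C |C| * |chi(C)|^2 = (1/8)[1*|1|^2 + 1*|1|^2 + 2*|-1|^2 + 2*|-1|^2 + 2*|1|^2]
  = (1/8)[(1) + (1) + (2) + (2) + (2)] = 8/8 = 1.
A character is irreducible iff <chi, chi> = 1, so this representation is irreducible.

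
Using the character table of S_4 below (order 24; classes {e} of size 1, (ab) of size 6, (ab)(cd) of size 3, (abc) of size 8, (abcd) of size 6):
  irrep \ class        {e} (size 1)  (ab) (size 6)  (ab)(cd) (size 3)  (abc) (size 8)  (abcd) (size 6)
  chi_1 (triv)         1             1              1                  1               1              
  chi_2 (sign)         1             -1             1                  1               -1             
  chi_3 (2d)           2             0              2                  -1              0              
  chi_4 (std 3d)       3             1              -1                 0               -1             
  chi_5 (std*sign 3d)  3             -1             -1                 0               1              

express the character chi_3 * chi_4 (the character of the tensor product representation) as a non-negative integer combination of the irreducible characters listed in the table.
chi_3 tensor chi_4 = chi_4 + chi_5 (all other irreducibles have multiplicity 0).

Proof sketch: The character of a tensor product is the pointwise product (chi_3 * chi_4)(C) = chi_3(C) * chi_4(C):
  {e}: (2)*(3), (ab): (0)*(1), (ab)(cd): (2)*(-1), (abc): (-1)*(0), (abcd): (0)*(-1)
so (chi_3 * chi_4) takes values
  {e} -> 6, (ab) -> 0, (ab)(cd) -> -2, (abc) -> 0, (abcd) -> 0.
Now take the inner product of this character with each irreducible chi from the table, <chi_3*chi_4, chi> = (1/24) sum_C |C| (chi_3*chi_4)(C) conj(chi(C)):
  <chi_3*chi_4, chi_1> = (1/24)[1*(6)*conj(1) + 6*(0)*conj(1) + 3*(-2)*conj(1) + 8*(0)*conj(1) + 6*(0)*conj(1)]
      = (1/24)[(6) + (0) + (-6) + (0) + (0)] = 0/24 = 0
  <chi_3*chi_4, chi_2> = (1/24)[1*(6)*conj(1) + 6*(0)*conj(-1) + 3*(-2)*conj(1) + 8*(0)*conj(1) + 6*(0)*conj(-1)]
      = (1/24)[(6) + (0) + (-6) + (0) + (0)] = 0/24 = 0
  <chi_3*chi_4, chi_3> = (1/24)[1*(6)*conj(2) + 6*(0)*conj(0) + 3*(-2)*conj(2) + 8*(0)*conj(-1) + 6*(0)*conj(0)]
      = (1/24)[(12) + (0) + (-12) + (0) + (0)] = 0/24 = 0
  <chi_3*chi_4, chi_4> = (1/24)[1*(6)*conj(3) + 6*(0)*conj(1) + 3*(-2)*conj(-1) + 8*(0)*conj(0) + 6*(0)*conj(-1)]
      = (1/24)[(18) + (0) + (6) + (0) + (0)] = 24/24 = 1
  <chi_3*chi_4, chi_5> = (1/24)[1*(6)*conj(3) + 6*(0)*conj(-1) + 3*(-2)*conj(-1) + 8*(0)*conj(0) + 6*(0)*conj(1)]
      = (1/24)[(18) + (0) + (6) + (0) + (0)] = 24/24 = 1
Hence the multiplicities are chi_4: 1, chi_5: 1. Dimension check: dim(chi_3)*dim(chi_4) = 2*3 = 6 and sum (mult * dim) = 1*3 + 1*3 = 6.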